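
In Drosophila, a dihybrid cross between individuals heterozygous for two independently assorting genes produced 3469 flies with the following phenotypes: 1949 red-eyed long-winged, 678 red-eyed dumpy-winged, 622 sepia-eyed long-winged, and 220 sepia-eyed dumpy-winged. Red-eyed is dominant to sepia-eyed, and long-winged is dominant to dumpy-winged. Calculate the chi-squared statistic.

A dihybrid F₂ with independent assortment and complete dominance at both loci gives a 9:3:3:1 phenotypic ratio.
Expected counts for N = 3469 under a 9:3:3:1 ratio (total parts = 16):
  red-eyed long-winged: 3469 × 9/16 = 1951.3125
  red-eyed dumpy-winged: 3469 × 3/16 = 650.4375
  sepia-eyed long-winged: 3469 × 3/16 = 650.4375
  sepia-eyed dumpy-winged: 3469 × 1/16 = 216.8125
χ² = Σ (O − E)² / E
  red-eyed long-winged: (1949 − 1951.3125)² / 1951.3125 = 0.0027
  red-eyed dumpy-winged: (678 − 650.4375)² / 650.4375 = 1.1680
  sepia-eyed long-winged: (622 − 650.4375)² / 650.4375 = 1.2433
  sepia-eyed dumpy-winged: (220 − 216.8125)² / 216.8125 = 0.0469
χ² = 0.0027 + 1.1680 + 1.2433 + 0.0469 = 2.4609 ≈ 2.461

2.461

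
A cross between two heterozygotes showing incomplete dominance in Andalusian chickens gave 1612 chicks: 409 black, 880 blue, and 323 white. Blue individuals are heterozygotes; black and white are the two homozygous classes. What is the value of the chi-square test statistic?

22.764

With incomplete dominance, a heterozygote × heterozygote cross gives a 1:2:1 phenotypic ratio.
The 1:2:1 ratio has 4 parts, so with N = 1612 the expected counts are:
  black: 1612 × 1/4 = 403
  blue: 1612 × 2/4 = 806
  white: 1612 × 1/4 = 403
χ² = Σ (O − E)² / E
  black: (409 − 403)² / 403 = 0.0893
  blue: (880 − 806)² / 806 = 6.7940
  white: (323 − 403)² / 403 = 15.8809
χ² = 0.0893 + 6.7940 + 15.8809 = 22.7642 ≈ 22.764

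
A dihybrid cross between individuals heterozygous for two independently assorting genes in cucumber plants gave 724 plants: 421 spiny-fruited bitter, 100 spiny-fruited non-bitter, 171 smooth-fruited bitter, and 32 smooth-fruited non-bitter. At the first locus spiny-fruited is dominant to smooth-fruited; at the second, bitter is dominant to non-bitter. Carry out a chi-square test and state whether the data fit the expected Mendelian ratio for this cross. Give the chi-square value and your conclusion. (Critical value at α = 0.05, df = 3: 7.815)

22.912; not consistent

A dihybrid F₂ with independent assortment and complete dominance at both loci gives a 9:3:3:1 phenotypic ratio.
Expected counts for N = 724 under a 9:3:3:1 ratio (total parts = 16):
  spiny-fruited bitter: 724 × 9/16 = 407.25
  spiny-fruited non-bitter: 724 × 3/16 = 135.75
  smooth-fruited bitter: 724 × 3/16 = 135.75
  smooth-fruited non-bitter: 724 × 1/16 = 45.25
χ² = Σ (O − E)² / E
  spiny-fruited bitter: (421 − 407.25)² / 407.25 = 0.4642
  spiny-fruited non-bitter: (100 − 135.75)² / 135.75 = 9.4148
  smooth-fruited bitter: (171 − 135.75)² / 135.75 = 9.1533
  smooth-fruited non-bitter: (32 − 45.25)² / 45.25 = 3.8798
χ² = 0.4642 + 9.4148 + 9.1533 + 3.8798 = 22.9121 ≈ 22.912
Degrees of freedom = 4 − 1 = 3; critical value at α = 0.05 is 7.815.
Since 22.912 > 7.815, we reject the null hypothesis — the data do not fit the 9:3:3:1 ratio.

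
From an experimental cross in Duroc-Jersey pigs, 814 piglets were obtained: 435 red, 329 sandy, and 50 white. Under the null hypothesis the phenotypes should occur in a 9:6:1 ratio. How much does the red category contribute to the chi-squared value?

1.143

Total ratio parts = 16. Expected numbers out of 814:
  red: 814 × 9/16 = 457.875
  sandy: 814 × 6/16 = 305.25
  white: 814 × 1/16 = 50.875
Contribution of red: (435 − 457.875)² / 457.875 = 1.1428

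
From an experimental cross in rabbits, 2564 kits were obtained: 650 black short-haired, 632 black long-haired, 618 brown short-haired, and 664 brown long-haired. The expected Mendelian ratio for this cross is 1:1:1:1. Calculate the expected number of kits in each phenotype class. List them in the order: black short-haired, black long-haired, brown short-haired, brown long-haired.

Total ratio parts = 4. Expected numbers out of 2564:
  black short-haired: 2564 × 1/4 = 641
  black long-haired: 2564 × 1/4 = 641
  brown short-haired: 2564 × 1/4 = 641
  brown long-haired: 2564 × 1/4 = 641

641, 641, 641, 641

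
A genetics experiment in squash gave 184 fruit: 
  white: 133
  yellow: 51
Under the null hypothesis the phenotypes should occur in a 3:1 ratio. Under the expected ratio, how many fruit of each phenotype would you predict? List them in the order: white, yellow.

The 3:1 ratio has 4 parts, so with N = 184 the expected counts are:
  white: 184 × 3/4 = 138
  yellow: 184 × 1/4 = 46

138, 46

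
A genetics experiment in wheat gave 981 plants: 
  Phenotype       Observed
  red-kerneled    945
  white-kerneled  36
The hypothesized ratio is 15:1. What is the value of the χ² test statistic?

Expected counts for N = 981 under a 15:1 ratio (total parts = 16):
  red-kerneled: 981 × 15/16 = 919.6875
  white-kerneled: 981 × 1/16 = 61.3125
χ² = Σ (O − E)² / E
  red-kerneled: (945 − 919.6875)² / 919.6875 = 0.6967
  white-kerneled: (36 − 61.3125)² / 61.3125 = 10.4501
χ² = 0.6967 + 10.4501 = 11.1468 ≈ 11.147

11.147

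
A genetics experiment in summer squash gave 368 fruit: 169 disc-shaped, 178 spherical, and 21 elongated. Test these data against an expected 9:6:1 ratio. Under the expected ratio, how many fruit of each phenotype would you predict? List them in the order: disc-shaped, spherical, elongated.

207, 138, 23

Expected counts for N = 368 under a 9:6:1 ratio (total parts = 16):
  disc-shaped: 368 × 9/16 = 207
  spherical: 368 × 6/16 = 138
  elongated: 368 × 1/16 = 23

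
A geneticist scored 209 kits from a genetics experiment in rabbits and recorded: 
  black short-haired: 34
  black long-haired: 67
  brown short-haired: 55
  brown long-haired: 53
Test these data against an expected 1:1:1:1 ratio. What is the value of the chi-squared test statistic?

10.694

Total ratio parts = 4. Expected numbers out of 209:
  black short-haired: 209 × 1/4 = 52.25
  black long-haired: 209 × 1/4 = 52.25
  brown short-haired: 209 × 1/4 = 52.25
  brown long-haired: 209 × 1/4 = 52.25
χ² = Σ (O − E)² / E
  black short-haired: (34 − 52.25)² / 52.25 = 6.3744
  black long-haired: (67 − 52.25)² / 52.25 = 4.1639
  brown short-haired: (55 − 52.25)² / 52.25 = 0.1447
  brown long-haired: (53 − 52.25)² / 52.25 = 0.0108
χ² = 6.3744 + 4.1639 + 0.1447 + 0.0108 = 10.6938 ≈ 10.694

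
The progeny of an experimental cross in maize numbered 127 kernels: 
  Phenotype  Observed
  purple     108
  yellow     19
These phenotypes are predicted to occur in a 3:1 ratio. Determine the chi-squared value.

6.827

Total ratio parts = 4. Expected numbers out of 127:
  purple: 127 × 3/4 = 95.25
  yellow: 127 × 1/4 = 31.75
χ² = Σ (O − E)² / E
  purple: (108 − 95.25)² / 95.25 = 1.7067
  yellow: (19 − 31.75)² / 31.75 = 5.1201
χ² = 1.7067 + 5.1201 = 6.8268 ≈ 6.827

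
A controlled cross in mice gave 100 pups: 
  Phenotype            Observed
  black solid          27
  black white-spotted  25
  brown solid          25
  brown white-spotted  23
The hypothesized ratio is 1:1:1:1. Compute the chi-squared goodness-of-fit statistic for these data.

Expected counts for N = 100 under a 1:1:1:1 ratio (total parts = 4):
  black solid: 100 × 1/4 = 25
  black white-spotted: 100 × 1/4 = 25
  brown solid: 100 × 1/4 = 25
  brown white-spotted: 100 × 1/4 = 25
χ² = Σ (O − E)² / E
  black solid: (27 − 25)² / 25 = 0.1600
  black white-spotted: (25 − 25)² / 25 = 0.0000
  brown solid: (25 − 25)² / 25 = 0.0000
  brown white-spotted: (23 − 25)² / 25 = 0.1600
χ² = 0.1600 + 0.0000 + 0.0000 + 0.1600 = 0.320

0.320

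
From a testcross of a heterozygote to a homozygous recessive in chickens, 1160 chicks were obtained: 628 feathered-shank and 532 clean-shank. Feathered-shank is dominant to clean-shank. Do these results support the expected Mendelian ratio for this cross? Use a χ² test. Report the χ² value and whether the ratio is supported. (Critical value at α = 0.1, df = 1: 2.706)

A testcross of a heterozygote (Aa × aa) gives a 1:1 phenotypic ratio.
The 1:1 ratio has 2 parts, so with N = 1160 the expected counts are:
  feathered-shank: 1160 × 1/2 = 580
  clean-shank: 1160 × 1/2 = 580
χ² = Σ (O − E)² / E
  feathered-shank: (628 − 580)² / 580 = 3.9724
  clean-shank: (532 − 580)² / 580 = 3.9724
χ² = 3.9724 + 3.9724 = 7.9448 ≈ 7.945
Degrees of freedom = 2 − 1 = 1; critical value at α = 0.1 is 2.706.
Since 7.945 > 2.706, we reject the null hypothesis — the data do not fit the 1:1 ratio.

7.945; not consistent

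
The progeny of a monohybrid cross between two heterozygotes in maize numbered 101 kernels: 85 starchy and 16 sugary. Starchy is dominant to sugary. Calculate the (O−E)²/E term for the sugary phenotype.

3.389

For a monohybrid cross between heterozygotes with complete dominance, the expected phenotypic ratio is 3:1.
Expected counts for N = 101 under a 3:1 ratio (total parts = 4):
  starchy: 101 × 3/4 = 75.75
  sugary: 101 × 1/4 = 25.25
Contribution of sugary: (16 − 25.25)² / 25.25 = 3.3886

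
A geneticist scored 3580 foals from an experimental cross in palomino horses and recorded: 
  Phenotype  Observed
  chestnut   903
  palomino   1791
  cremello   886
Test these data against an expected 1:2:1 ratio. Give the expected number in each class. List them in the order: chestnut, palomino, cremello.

895, 1790, 895

Total ratio parts = 4. Expected numbers out of 3580:
  chestnut: 3580 × 1/4 = 895
  palomino: 3580 × 2/4 = 1790
  cremello: 3580 × 1/4 = 895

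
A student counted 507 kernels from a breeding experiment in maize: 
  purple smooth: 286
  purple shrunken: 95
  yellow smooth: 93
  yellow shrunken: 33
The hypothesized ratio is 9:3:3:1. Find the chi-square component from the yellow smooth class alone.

Under the 9:3:3:1 hypothesis (Σ ratio = 16, N = 507):
  purple smooth: 507 × 9/16 = 285.1875
  purple shrunken: 507 × 3/16 = 95.0625
  yellow smooth: 507 × 3/16 = 95.0625
  yellow shrunken: 507 × 1/16 = 31.6875
Contribution of yellow smooth: (93 − 95.0625)² / 95.0625 = 0.0447

0.045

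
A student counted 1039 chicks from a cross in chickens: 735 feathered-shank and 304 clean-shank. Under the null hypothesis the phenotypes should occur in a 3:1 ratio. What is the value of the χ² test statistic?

The 3:1 ratio has 4 parts, so with N = 1039 the expected counts are:
  feathered-shank: 1039 × 3/4 = 779.25
  clean-shank: 1039 × 1/4 = 259.75
χ² = Σ (O − E)² / E
  feathered-shank: (735 − 779.25)² / 779.25 = 2.5128
  clean-shank: (304 − 259.75)² / 259.75 = 7.5383
χ² = 2.5128 + 7.5383 = 10.0511 ≈ 10.051

10.051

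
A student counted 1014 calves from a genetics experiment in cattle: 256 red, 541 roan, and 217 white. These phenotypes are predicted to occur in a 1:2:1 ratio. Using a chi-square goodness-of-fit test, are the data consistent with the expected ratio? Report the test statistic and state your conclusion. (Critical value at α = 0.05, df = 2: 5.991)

Expected counts for N = 1014 under a 1:2:1 ratio (total parts = 4):
  red: 1014 × 1/4 = 253.5
  roan: 1014 × 2/4 = 507
  white: 1014 × 1/4 = 253.5
χ² = Σ (O − E)² / E
  red: (256 − 253.5)² / 253.5 = 0.0247
  roan: (541 − 507)² / 507 = 2.2801
  white: (217 − 253.5)² / 253.5 = 5.2554
χ² = 0.0247 + 2.2801 + 5.2554 = 7.5602 ≈ 7.560
Degrees of freedom = 3 − 1 = 2; critical value at α = 0.05 is 5.991.
Since 7.560 > 5.991, we reject the null hypothesis — the data do not fit the 1:2:1 ratio.

7.560; not consistent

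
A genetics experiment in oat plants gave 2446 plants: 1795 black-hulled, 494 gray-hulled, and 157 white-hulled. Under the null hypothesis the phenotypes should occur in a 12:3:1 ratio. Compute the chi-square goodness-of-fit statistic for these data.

3.690

Total ratio parts = 16. Expected numbers out of 2446:
  black-hulled: 2446 × 12/16 = 1834.5
  gray-hulled: 2446 × 3/16 = 458.625
  white-hulled: 2446 × 1/16 = 152.875
χ² = Σ (O − E)² / E
  black-hulled: (1795 − 1834.5)² / 1834.5 = 0.8505
  gray-hulled: (494 − 458.625)² / 458.625 = 2.7286
  white-hulled: (157 − 152.875)² / 152.875 = 0.1113
χ² = 0.8505 + 2.7286 + 0.1113 = 3.6904 ≈ 3.690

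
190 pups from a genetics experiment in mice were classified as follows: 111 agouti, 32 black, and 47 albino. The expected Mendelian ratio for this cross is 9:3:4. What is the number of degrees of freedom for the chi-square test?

2

A goodness-of-fit test with 3 phenotype classes has df = 3 − 1 = 2.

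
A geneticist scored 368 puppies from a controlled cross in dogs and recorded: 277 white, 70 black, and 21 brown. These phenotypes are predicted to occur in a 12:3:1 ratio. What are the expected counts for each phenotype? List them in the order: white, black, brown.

276, 69, 23

Expected counts for N = 368 under a 12:3:1 ratio (total parts = 16):
  white: 368 × 12/16 = 276
  black: 368 × 3/16 = 69
  brown: 368 × 1/16 = 23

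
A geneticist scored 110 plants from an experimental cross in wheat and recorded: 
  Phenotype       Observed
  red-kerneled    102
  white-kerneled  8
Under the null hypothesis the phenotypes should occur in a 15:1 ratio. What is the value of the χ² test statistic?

Total ratio parts = 16. Expected numbers out of 110:
  red-kerneled: 110 × 15/16 = 103.125
  white-kerneled: 110 × 1/16 = 6.875
χ² = Σ (O − E)² / E
  red-kerneled: (102 − 103.125)² / 103.125 = 0.0123
  white-kerneled: (8 − 6.875)² / 6.875 = 0.1841
χ² = 0.0123 + 0.1841 = 0.1964 ≈ 0.196

0.196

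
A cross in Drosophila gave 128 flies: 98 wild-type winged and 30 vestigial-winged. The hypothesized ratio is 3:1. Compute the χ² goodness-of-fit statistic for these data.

0.167

The 3:1 ratio has 4 parts, so with N = 128 the expected counts are:
  wild-type winged: 128 × 3/4 = 96
  vestigial-winged: 128 × 1/4 = 32
χ² = Σ (O − E)² / E
  wild-type winged: (98 − 96)² / 96 = 0.0417
  vestigial-winged: (30 − 32)² / 32 = 0.1250
χ² = 0.0417 + 0.1250 = 0.1667 ≈ 0.167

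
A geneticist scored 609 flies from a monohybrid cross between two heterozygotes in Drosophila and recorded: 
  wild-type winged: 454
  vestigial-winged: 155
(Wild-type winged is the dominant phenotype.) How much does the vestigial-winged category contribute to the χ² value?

For a monohybrid cross between heterozygotes with complete dominance, the expected phenotypic ratio is 3:1.
The 3:1 ratio has 4 parts, so with N = 609 the expected counts are:
  wild-type winged: 609 × 3/4 = 456.75
  vestigial-winged: 609 × 1/4 = 152.25
Contribution of vestigial-winged: (155 − 152.25)² / 152.25 = 0.0497

0.050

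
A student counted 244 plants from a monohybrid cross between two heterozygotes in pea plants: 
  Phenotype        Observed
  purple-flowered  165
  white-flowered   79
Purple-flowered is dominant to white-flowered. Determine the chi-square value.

For a monohybrid cross between heterozygotes with complete dominance, the expected phenotypic ratio is 3:1.
Expected counts for N = 244 under a 3:1 ratio (total parts = 4):
  purple-flowered: 244 × 3/4 = 183
  white-flowered: 244 × 1/4 = 61
χ² = Σ (O − E)² / E
  purple-flowered: (165 − 183)² / 183 = 1.7705
  white-flowered: (79 − 61)² / 61 = 5.3115
χ² = 1.7705 + 5.3115 = 7.082

7.082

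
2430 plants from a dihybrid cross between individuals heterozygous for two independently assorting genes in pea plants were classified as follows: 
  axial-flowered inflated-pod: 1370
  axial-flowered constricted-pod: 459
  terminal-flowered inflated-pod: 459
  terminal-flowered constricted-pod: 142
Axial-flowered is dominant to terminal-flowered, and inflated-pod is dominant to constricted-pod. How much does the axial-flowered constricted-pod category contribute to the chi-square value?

A dihybrid F₂ with independent assortment and complete dominance at both loci gives a 9:3:3:1 phenotypic ratio.
Under the 9:3:3:1 hypothesis (Σ ratio = 16, N = 2430):
  axial-flowered inflated-pod: 2430 × 9/16 = 1366.875
  axial-flowered constricted-pod: 2430 × 3/16 = 455.625
  terminal-flowered inflated-pod: 2430 × 3/16 = 455.625
  terminal-flowered constricted-pod: 2430 × 1/16 = 151.875
Contribution of axial-flowered constricted-pod: (459 − 455.625)² / 455.625 = 0.0250

0.025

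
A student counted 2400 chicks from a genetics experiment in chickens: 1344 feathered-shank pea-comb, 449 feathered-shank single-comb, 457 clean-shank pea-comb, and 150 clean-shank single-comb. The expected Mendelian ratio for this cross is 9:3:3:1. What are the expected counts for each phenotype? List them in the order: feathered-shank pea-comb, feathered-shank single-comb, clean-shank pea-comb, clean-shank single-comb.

Expected counts for N = 2400 under a 9:3:3:1 ratio (total parts = 16):
  feathered-shank pea-comb: 2400 × 9/16 = 1350
  feathered-shank single-comb: 2400 × 3/16 = 450
  clean-shank pea-comb: 2400 × 3/16 = 450
  clean-shank single-comb: 2400 × 1/16 = 150

1350, 450, 450, 150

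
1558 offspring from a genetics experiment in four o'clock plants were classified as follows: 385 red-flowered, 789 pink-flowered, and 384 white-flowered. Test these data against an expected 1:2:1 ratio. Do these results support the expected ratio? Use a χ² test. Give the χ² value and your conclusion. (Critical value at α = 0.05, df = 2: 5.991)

Under the 1:2:1 hypothesis (Σ ratio = 4, N = 1558):
  red-flowered: 1558 × 1/4 = 389.5
  pink-flowered: 1558 × 2/4 = 779
  white-flowered: 1558 × 1/4 = 389.5
χ² = Σ (O − E)² / E
  red-flowered: (385 − 389.5)² / 389.5 = 0.0520
  pink-flowered: (789 − 779)² / 779 = 0.1284
  white-flowered: (384 − 389.5)² / 389.5 = 0.0777
χ² = 0.0520 + 0.1284 + 0.0777 = 0.2581 ≈ 0.258
Degrees of freedom = 3 − 1 = 2; critical value at α = 0.05 is 5.991.
Since 0.258 < 5.991, we fail to reject the null hypothesis — the data are consistent with the 1:2:1 ratio.

0.258; consistent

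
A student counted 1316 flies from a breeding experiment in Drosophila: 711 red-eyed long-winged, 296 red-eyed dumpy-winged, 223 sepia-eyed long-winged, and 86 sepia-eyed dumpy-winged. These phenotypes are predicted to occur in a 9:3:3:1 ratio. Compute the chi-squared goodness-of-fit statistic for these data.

13.443

Total ratio parts = 16. Expected numbers out of 1316:
  red-eyed long-winged: 1316 × 9/16 = 740.25
  red-eyed dumpy-winged: 1316 × 3/16 = 246.75
  sepia-eyed long-winged: 1316 × 3/16 = 246.75
  sepia-eyed dumpy-winged: 1316 × 1/16 = 82.25
χ² = Σ (O − E)² / E
  red-eyed long-winged: (711 − 740.25)² / 740.25 = 1.1558
  red-eyed dumpy-winged: (296 − 246.75)² / 246.75 = 9.8300
  sepia-eyed long-winged: (223 − 246.75)² / 246.75 = 2.2860
  sepia-eyed dumpy-winged: (86 − 82.25)² / 82.25 = 0.1710
χ² = 1.1558 + 9.8300 + 2.2860 + 0.1710 = 13.4428 ≈ 13.443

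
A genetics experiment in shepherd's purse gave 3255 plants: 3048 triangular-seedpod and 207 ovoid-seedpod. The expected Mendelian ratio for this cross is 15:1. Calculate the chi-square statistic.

Under the 15:1 hypothesis (Σ ratio = 16, N = 3255):
  triangular-seedpod: 3255 × 15/16 = 3051.5625
  ovoid-seedpod: 3255 × 1/16 = 203.4375
χ² = Σ (O − E)² / E
  triangular-seedpod: (3048 − 3051.5625)² / 3051.5625 = 0.0042
  ovoid-seedpod: (207 − 203.4375)² / 203.4375 = 0.0624
χ² = 0.0042 + 0.0624 = 0.0666 ≈ 0.067

0.067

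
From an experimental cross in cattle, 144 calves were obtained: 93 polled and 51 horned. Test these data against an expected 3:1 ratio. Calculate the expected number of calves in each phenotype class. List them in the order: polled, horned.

108, 36

Under the 3:1 hypothesis (Σ ratio = 4, N = 144):
  polled: 144 × 3/4 = 108
  horned: 144 × 1/4 = 36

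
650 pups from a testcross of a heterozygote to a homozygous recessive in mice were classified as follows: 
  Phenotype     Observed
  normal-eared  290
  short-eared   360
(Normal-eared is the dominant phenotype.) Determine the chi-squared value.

A testcross of a heterozygote (Aa × aa) gives a 1:1 phenotypic ratio.
The 1:1 ratio has 2 parts, so with N = 650 the expected counts are:
  normal-eared: 650 × 1/2 = 325
  short-eared: 650 × 1/2 = 325
χ² = Σ (O − E)² / E
  normal-eared: (290 − 325)² / 325 = 3.7692
  short-eared: (360 − 325)² / 325 = 3.7692
χ² = 3.7692 + 3.7692 = 7.5384 ≈ 7.538

7.538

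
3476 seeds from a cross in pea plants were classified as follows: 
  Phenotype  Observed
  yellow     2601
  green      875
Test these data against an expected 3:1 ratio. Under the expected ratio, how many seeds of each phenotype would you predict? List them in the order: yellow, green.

2607, 869

Under the 3:1 hypothesis (Σ ratio = 4, N = 3476):
  yellow: 3476 × 3/4 = 2607
  green: 3476 × 1/4 = 869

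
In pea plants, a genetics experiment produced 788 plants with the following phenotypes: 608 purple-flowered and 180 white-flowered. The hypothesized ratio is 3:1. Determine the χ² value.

1.956

The 3:1 ratio has 4 parts, so with N = 788 the expected counts are:
  purple-flowered: 788 × 3/4 = 591
  white-flowered: 788 × 1/4 = 197
χ² = Σ (O − E)² / E
  purple-flowered: (608 − 591)² / 591 = 0.4890
  white-flowered: (180 − 197)² / 197 = 1.4670
χ² = 0.4890 + 1.4670 = 1.956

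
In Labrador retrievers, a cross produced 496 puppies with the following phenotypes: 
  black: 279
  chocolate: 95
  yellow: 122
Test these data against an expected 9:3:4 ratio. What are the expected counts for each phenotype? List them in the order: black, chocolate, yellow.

Under the 9:3:4 hypothesis (Σ ratio = 16, N = 496):
  black: 496 × 9/16 = 279
  chocolate: 496 × 3/16 = 93
  yellow: 496 × 4/16 = 124

279, 93, 124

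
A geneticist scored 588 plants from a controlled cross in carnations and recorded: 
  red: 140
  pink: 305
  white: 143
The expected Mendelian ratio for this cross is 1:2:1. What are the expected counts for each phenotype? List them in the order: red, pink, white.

Expected counts for N = 588 under a 1:2:1 ratio (total parts = 4):
  red: 588 × 1/4 = 147
  pink: 588 × 2/4 = 294
  white: 588 × 1/4 = 147

147, 294, 147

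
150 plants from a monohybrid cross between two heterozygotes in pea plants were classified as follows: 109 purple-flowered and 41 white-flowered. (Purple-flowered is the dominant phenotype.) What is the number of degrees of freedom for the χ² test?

For a monohybrid cross between heterozygotes with complete dominance, the expected phenotypic ratio is 3:1.
A goodness-of-fit test with 2 phenotype classes has df = 2 − 1 = 1.

1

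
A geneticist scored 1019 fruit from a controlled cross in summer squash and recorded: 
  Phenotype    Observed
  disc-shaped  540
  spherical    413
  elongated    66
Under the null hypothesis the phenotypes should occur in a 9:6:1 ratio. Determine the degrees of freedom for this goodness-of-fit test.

A goodness-of-fit test with 3 phenotype classes has df = 3 − 1 = 2.

2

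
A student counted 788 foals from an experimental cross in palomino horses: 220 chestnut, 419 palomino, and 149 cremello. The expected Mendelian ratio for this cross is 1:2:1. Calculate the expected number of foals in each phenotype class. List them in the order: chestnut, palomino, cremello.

Total ratio parts = 4. Expected numbers out of 788:
  chestnut: 788 × 1/4 = 197
  palomino: 788 × 2/4 = 394
  cremello: 788 × 1/4 = 197

197, 394, 197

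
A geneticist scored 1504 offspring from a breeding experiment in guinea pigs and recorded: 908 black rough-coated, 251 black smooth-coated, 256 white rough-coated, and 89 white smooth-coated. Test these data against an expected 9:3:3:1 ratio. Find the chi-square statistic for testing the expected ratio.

Total ratio parts = 16. Expected numbers out of 1504:
  black rough-coated: 1504 × 9/16 = 846
  black smooth-coated: 1504 × 3/16 = 282
  white rough-coated: 1504 × 3/16 = 282
  white smooth-coated: 1504 × 1/16 = 94
χ² = Σ (O − E)² / E
  black rough-coated: (908 − 846)² / 846 = 4.5437
  black smooth-coated: (251 − 282)² / 282 = 3.4078
  white rough-coated: (256 − 282)² / 282 = 2.3972
  white smooth-coated: (89 − 94)² / 94 = 0.2660
χ² = 4.5437 + 3.4078 + 2.3972 + 0.2660 = 10.6147 ≈ 10.615

10.615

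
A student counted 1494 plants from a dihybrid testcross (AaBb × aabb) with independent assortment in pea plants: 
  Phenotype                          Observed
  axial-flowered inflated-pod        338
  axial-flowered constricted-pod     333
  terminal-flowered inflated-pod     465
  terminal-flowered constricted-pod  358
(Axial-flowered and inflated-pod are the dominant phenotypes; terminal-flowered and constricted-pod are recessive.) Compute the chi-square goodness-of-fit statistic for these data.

A dihybrid testcross with independent assortment gives a 1:1:1:1 ratio.
The 1:1:1:1 ratio has 4 parts, so with N = 1494 the expected counts are:
  axial-flowered inflated-pod: 1494 × 1/4 = 373.5
  axial-flowered constricted-pod: 1494 × 1/4 = 373.5
  terminal-flowered inflated-pod: 1494 × 1/4 = 373.5
  terminal-flowered constricted-pod: 1494 × 1/4 = 373.5
χ² = Σ (O − E)² / E
  axial-flowered inflated-pod: (338 − 373.5)² / 373.5 = 3.3742
  axial-flowered constricted-pod: (333 − 373.5)² / 373.5 = 4.3916
  terminal-flowered inflated-pod: (465 − 373.5)² / 373.5 = 22.4157
  terminal-flowered constricted-pod: (358 − 373.5)² / 373.5 = 0.6432
χ² = 3.3742 + 4.3916 + 22.4157 + 0.6432 = 30.8247 ≈ 30.825

30.825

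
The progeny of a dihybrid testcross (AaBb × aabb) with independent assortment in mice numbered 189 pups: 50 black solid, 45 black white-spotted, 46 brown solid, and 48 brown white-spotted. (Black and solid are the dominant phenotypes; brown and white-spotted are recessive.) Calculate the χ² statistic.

0.312

A dihybrid testcross with independent assortment gives a 1:1:1:1 ratio.
The 1:1:1:1 ratio has 4 parts, so with N = 189 the expected counts are:
  black solid: 189 × 1/4 = 47.25
  black white-spotted: 189 × 1/4 = 47.25
  brown solid: 189 × 1/4 = 47.25
  brown white-spotted: 189 × 1/4 = 47.25
χ² = Σ (O − E)² / E
  black solid: (50 − 47.25)² / 47.25 = 0.1601
  black white-spotted: (45 − 47.25)² / 47.25 = 0.1071
  brown solid: (46 − 47.25)² / 47.25 = 0.0331
  brown white-spotted: (48 − 47.25)² / 47.25 = 0.0119
χ² = 0.1601 + 0.1071 + 0.0331 + 0.0119 = 0.3122 ≈ 0.312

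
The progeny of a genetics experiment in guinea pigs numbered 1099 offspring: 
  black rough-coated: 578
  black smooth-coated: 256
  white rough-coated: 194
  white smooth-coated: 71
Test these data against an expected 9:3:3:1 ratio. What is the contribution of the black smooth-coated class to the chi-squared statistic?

12.102

The 9:3:3:1 ratio has 16 parts, so with N = 1099 the expected counts are:
  black rough-coated: 1099 × 9/16 = 618.1875
  black smooth-coated: 1099 × 3/16 = 206.0625
  white rough-coated: 1099 × 3/16 = 206.0625
  white smooth-coated: 1099 × 1/16 = 68.6875
Contribution of black smooth-coated: (256 − 206.0625)² / 206.0625 = 12.1019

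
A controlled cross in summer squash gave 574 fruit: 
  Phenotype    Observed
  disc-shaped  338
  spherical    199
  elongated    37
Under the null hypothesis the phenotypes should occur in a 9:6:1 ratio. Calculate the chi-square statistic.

Expected counts for N = 574 under a 9:6:1 ratio (total parts = 16):
  disc-shaped: 574 × 9/16 = 322.875
  spherical: 574 × 6/16 = 215.25
  elongated: 574 × 1/16 = 35.875
χ² = Σ (O − E)² / E
  disc-shaped: (338 − 322.875)² / 322.875 = 0.7085
  spherical: (199 − 215.25)² / 215.25 = 1.2268
  elongated: (37 − 35.875)² / 35.875 = 0.0353
χ² = 0.7085 + 1.2268 + 0.0353 = 1.9706 ≈ 1.971

1.971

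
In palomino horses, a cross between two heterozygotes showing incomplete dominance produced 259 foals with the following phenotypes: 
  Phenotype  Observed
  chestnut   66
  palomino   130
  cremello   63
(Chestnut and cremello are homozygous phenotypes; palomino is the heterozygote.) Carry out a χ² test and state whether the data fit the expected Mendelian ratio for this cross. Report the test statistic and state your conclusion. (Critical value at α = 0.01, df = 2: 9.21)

With incomplete dominance, a heterozygote × heterozygote cross gives a 1:2:1 phenotypic ratio.
The 1:2:1 ratio has 4 parts, so with N = 259 the expected counts are:
  chestnut: 259 × 1/4 = 64.75
  palomino: 259 × 2/4 = 129.5
  cremello: 259 × 1/4 = 64.75
χ² = Σ (O − E)² / E
  chestnut: (66 − 64.75)² / 64.75 = 0.0241
  palomino: (130 − 129.5)² / 129.5 = 0.0019
  cremello: (63 − 64.75)² / 64.75 = 0.0473
χ² = 0.0241 + 0.0019 + 0.0473 = 0.0733 ≈ 0.073
Degrees of freedom = 3 − 1 = 2; critical value at α = 0.01 is 9.21.
Since 0.073 < 9.21, we fail to reject the null hypothesis — the data are consistent with the 1:2:1 ratio.

0.073; consistent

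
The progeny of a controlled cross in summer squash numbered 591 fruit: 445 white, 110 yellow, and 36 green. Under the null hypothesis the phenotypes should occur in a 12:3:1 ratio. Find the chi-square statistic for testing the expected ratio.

0.037

Total ratio parts = 16. Expected numbers out of 591:
  white: 591 × 12/16 = 443.25
  yellow: 591 × 3/16 = 110.8125
  green: 591 × 1/16 = 36.9375
χ² = Σ (O − E)² / E
  white: (445 − 443.25)² / 443.25 = 0.0069
  yellow: (110 − 110.8125)² / 110.8125 = 0.0060
  green: (36 − 36.9375)² / 36.9375 = 0.0238
χ² = 0.0069 + 0.0060 + 0.0238 = 0.0367 ≈ 0.037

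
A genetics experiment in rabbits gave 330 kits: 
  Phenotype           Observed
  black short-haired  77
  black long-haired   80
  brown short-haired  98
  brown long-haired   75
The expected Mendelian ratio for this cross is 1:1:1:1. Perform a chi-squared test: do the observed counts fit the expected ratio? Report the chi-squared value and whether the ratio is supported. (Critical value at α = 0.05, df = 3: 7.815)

Expected counts for N = 330 under a 1:1:1:1 ratio (total parts = 4):
  black short-haired: 330 × 1/4 = 82.5
  black long-haired: 330 × 1/4 = 82.5
  brown short-haired: 330 × 1/4 = 82.5
  brown long-haired: 330 × 1/4 = 82.5
χ² = Σ (O − E)² / E
  black short-haired: (77 − 82.5)² / 82.5 = 0.3667
  black long-haired: (80 − 82.5)² / 82.5 = 0.0758
  brown short-haired: (98 − 82.5)² / 82.5 = 2.9121
  brown long-haired: (75 − 82.5)² / 82.5 = 0.6818
χ² = 0.3667 + 0.0758 + 2.9121 + 0.6818 = 4.0364 ≈ 4.036
Degrees of freedom = 4 − 1 = 3; critical value at α = 0.05 is 7.815.
Since 4.036 < 7.815, we fail to reject the null hypothesis — the data are consistent with the 1:1:1:1 ratio.

4.036; consistent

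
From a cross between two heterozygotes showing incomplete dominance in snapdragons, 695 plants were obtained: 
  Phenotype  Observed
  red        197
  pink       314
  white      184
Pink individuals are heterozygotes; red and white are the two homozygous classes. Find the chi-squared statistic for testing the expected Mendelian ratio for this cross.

With incomplete dominance, a heterozygote × heterozygote cross gives a 1:2:1 phenotypic ratio.
Total ratio parts = 4. Expected numbers out of 695:
  red: 695 × 1/4 = 173.75
  pink: 695 × 2/4 = 347.5
  white: 695 × 1/4 = 173.75
χ² = Σ (O − E)² / E
  red: (197 − 173.75)² / 173.75 = 3.1112
  pink: (314 − 347.5)² / 347.5 = 3.2295
  white: (184 − 173.75)² / 173.75 = 0.6047
χ² = 3.1112 + 3.2295 + 0.6047 = 6.9454 ≈ 6.945

6.945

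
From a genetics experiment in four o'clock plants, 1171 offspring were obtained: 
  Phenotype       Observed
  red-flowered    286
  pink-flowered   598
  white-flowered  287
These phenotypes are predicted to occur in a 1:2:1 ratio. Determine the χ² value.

0.535

Expected counts for N = 1171 under a 1:2:1 ratio (total parts = 4):
  red-flowered: 1171 × 1/4 = 292.75
  pink-flowered: 1171 × 2/4 = 585.5
  white-flowered: 1171 × 1/4 = 292.75
χ² = Σ (O − E)² / E
  red-flowered: (286 − 292.75)² / 292.75 = 0.1556
  pink-flowered: (598 − 585.5)² / 585.5 = 0.2669
  white-flowered: (287 − 292.75)² / 292.75 = 0.1129
χ² = 0.1556 + 0.2669 + 0.1129 = 0.5354 ≈ 0.535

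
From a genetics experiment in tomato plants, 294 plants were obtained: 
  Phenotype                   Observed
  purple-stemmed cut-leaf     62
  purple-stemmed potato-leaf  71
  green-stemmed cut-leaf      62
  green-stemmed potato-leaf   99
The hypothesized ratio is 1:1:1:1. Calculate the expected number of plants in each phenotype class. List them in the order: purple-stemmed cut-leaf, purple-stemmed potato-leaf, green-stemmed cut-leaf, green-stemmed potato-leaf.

73.5, 73.5, 73.5, 73.5

Under the 1:1:1:1 hypothesis (Σ ratio = 4, N = 294):
  purple-stemmed cut-leaf: 294 × 1/4 = 73.5
  purple-stemmed potato-leaf: 294 × 1/4 = 73.5
  green-stemmed cut-leaf: 294 × 1/4 = 73.5
  green-stemmed potato-leaf: 294 × 1/4 = 73.5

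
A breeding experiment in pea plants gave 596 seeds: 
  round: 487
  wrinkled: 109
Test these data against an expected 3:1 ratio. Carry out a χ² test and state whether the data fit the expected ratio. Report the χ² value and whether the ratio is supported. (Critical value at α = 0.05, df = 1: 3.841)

14.318; not consistent

Expected counts for N = 596 under a 3:1 ratio (total parts = 4):
  round: 596 × 3/4 = 447
  wrinkled: 596 × 1/4 = 149
χ² = Σ (O − E)² / E
  round: (487 − 447)² / 447 = 3.5794
  wrinkled: (109 − 149)² / 149 = 10.7383
χ² = 3.5794 + 10.7383 = 14.3177 ≈ 14.318
Degrees of freedom = 2 − 1 = 1; critical value at α = 0.05 is 3.841.
Since 14.318 > 3.841, we reject the null hypothesis — the data do not fit the 3:1 ratio.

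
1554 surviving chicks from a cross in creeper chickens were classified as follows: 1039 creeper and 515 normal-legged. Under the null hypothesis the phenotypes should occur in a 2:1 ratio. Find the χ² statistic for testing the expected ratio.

The 2:1 ratio has 3 parts, so with N = 1554 the expected counts are:
  creeper: 1554 × 2/3 = 1036
  normal-legged: 1554 × 1/3 = 518
χ² = Σ (O − E)² / E
  creeper: (1039 − 1036)² / 1036 = 0.0087
  normal-legged: (515 − 518)² / 518 = 0.0174
χ² = 0.0087 + 0.0174 = 0.0261 ≈ 0.026

0.026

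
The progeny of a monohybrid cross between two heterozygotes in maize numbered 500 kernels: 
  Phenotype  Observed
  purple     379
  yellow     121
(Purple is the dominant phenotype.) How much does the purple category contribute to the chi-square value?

For a monohybrid cross between heterozygotes with complete dominance, the expected phenotypic ratio is 3:1.
Expected counts for N = 500 under a 3:1 ratio (total parts = 4):
  purple: 500 × 3/4 = 375
  yellow: 500 × 1/4 = 125
Contribution of purple: (379 − 375)² / 375 = 0.0427

0.043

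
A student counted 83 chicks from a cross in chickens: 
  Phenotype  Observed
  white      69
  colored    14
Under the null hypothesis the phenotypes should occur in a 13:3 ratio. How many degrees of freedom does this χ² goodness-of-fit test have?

A goodness-of-fit test with 2 phenotype classes has df = 2 − 1 = 1.

1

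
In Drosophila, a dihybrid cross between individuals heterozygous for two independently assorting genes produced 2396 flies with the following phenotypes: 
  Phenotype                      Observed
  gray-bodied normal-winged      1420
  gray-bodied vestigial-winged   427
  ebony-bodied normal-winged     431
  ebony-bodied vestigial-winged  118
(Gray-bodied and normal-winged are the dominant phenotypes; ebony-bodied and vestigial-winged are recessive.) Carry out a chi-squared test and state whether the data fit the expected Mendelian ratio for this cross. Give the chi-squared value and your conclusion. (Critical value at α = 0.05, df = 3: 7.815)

A dihybrid F₂ with independent assortment and complete dominance at both loci gives a 9:3:3:1 phenotypic ratio.
Expected counts for N = 2396 under a 9:3:3:1 ratio (total parts = 16):
  gray-bodied normal-winged: 2396 × 9/16 = 1347.75
  gray-bodied vestigial-winged: 2396 × 3/16 = 449.25
  ebony-bodied normal-winged: 2396 × 3/16 = 449.25
  ebony-bodied vestigial-winged: 2396 × 1/16 = 149.75
χ² = Σ (O − E)² / E
  gray-bodied normal-winged: (1420 − 1347.75)² / 1347.75 = 3.8732
  gray-bodied vestigial-winged: (427 − 449.25)² / 449.25 = 1.1020
  ebony-bodied normal-winged: (431 − 449.25)² / 449.25 = 0.7414
  ebony-bodied vestigial-winged: (118 − 149.75)² / 149.75 = 6.7316
χ² = 3.8732 + 1.1020 + 0.7414 + 6.7316 = 12.4482 ≈ 12.448
Degrees of freedom = 4 − 1 = 3; critical value at α = 0.05 is 7.815.
Since 12.448 > 7.815, we reject the null hypothesis — the data do not fit the 9:3:3:1 ratio.

12.448; not consistent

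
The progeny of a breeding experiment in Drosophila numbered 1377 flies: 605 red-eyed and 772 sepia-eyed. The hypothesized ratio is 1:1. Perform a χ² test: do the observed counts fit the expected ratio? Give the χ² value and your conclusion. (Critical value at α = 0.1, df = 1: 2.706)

20.253; not consistent

The 1:1 ratio has 2 parts, so with N = 1377 the expected counts are:
  red-eyed: 1377 × 1/2 = 688.5
  sepia-eyed: 1377 × 1/2 = 688.5
χ² = Σ (O − E)² / E
  red-eyed: (605 − 688.5)² / 688.5 = 10.1267
  sepia-eyed: (772 − 688.5)² / 688.5 = 10.1267
χ² = 10.1267 + 10.1267 = 20.2534 ≈ 20.253
Degrees of freedom = 2 − 1 = 1; critical value at α = 0.1 is 2.706.
Since 20.253 > 2.706, we reject the null hypothesis — the data do not fit the 1:1 ratio.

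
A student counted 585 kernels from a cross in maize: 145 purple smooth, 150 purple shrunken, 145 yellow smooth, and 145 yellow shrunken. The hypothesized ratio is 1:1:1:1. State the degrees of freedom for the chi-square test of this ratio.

A goodness-of-fit test with 4 phenotype classes has df = 4 − 1 = 3.

3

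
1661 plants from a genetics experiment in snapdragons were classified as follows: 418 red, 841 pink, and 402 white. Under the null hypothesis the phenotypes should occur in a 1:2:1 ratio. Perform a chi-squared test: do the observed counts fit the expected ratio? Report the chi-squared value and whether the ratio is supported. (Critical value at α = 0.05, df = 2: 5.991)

The 1:2:1 ratio has 4 parts, so with N = 1661 the expected counts are:
  red: 1661 × 1/4 = 415.25
  pink: 1661 × 2/4 = 830.5
  white: 1661 × 1/4 = 415.25
χ² = Σ (O − E)² / E
  red: (418 − 415.25)² / 415.25 = 0.0182
  pink: (841 − 830.5)² / 830.5 = 0.1328
  white: (402 − 415.25)² / 415.25 = 0.4228
χ² = 0.0182 + 0.1328 + 0.4228 = 0.5738 ≈ 0.574
Degrees of freedom = 3 − 1 = 2; critical value at α = 0.05 is 5.991.
Since 0.574 < 5.991, we fail to reject the null hypothesis — the data are consistent with the 1:2:1 ratio.

0.574; consistent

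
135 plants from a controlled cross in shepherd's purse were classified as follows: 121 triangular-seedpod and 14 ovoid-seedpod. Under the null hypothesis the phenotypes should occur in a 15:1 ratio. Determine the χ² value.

3.912

Under the 15:1 hypothesis (Σ ratio = 16, N = 135):
  triangular-seedpod: 135 × 15/16 = 126.5625
  ovoid-seedpod: 135 × 1/16 = 8.4375
χ² = Σ (O − E)² / E
  triangular-seedpod: (121 − 126.5625)² / 126.5625 = 0.2445
  ovoid-seedpod: (14 − 8.4375)² / 8.4375 = 3.6671
χ² = 0.2445 + 3.6671 = 3.9116 ≈ 3.912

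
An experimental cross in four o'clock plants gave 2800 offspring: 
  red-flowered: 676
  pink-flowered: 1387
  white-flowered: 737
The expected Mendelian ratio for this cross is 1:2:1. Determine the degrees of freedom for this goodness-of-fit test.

2

A goodness-of-fit test with 3 phenotype classes has df = 3 − 1 = 2.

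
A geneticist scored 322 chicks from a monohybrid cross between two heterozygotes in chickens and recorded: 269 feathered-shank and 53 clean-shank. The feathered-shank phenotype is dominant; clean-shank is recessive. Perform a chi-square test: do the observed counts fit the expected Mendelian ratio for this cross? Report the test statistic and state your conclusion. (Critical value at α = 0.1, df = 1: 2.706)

For a monohybrid cross between heterozygotes with complete dominance, the expected phenotypic ratio is 3:1.
Expected counts for N = 322 under a 3:1 ratio (total parts = 4):
  feathered-shank: 322 × 3/4 = 241.5
  clean-shank: 322 × 1/4 = 80.5
χ² = Σ (O − E)² / E
  feathered-shank: (269 − 241.5)² / 241.5 = 3.1315
  clean-shank: (53 − 80.5)² / 80.5 = 9.3944
χ² = 3.1315 + 9.3944 = 12.5259 ≈ 12.526
Degrees of freedom = 2 − 1 = 1; critical value at α = 0.1 is 2.706.
Since 12.526 > 2.706, we reject the null hypothesis — the data do not fit the 3:1 ratio.

12.526; not consistent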